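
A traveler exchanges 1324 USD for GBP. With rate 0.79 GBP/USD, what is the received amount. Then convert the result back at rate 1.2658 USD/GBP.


Amount × rate = 1324 × 0.79 = 1045.96 GBP
Round-trip: 1045.96 × 1.2658 = 1323.98 USD
= 1045.96 GBP, then 1323.98 USD

1045.96 GBP, then 1323.98 USD


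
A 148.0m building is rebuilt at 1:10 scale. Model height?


Model size = real / scale
= 148.0 / 10
= 14.8000 m

14.8000 m


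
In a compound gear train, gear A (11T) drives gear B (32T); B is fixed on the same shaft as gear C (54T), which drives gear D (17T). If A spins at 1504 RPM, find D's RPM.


Stage 1: RPM_B = RPM_A × t_A/t_B = 1504 × 11/32 = 16544/32 = 517.00
B and C share a shaft → RPM_C = RPM_B
Stage 2: RPM_D = RPM_C × t_C/t_D = RPM_A × (t_A×t_C)/(t_B×t_D)
Overall ratio = (11×54)/(32×17) = 594/544
RPM_D = 1504 × 594/544 = 893376/544
≈ 1642.24 RPM

1642.24 RPM


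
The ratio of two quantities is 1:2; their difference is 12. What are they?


Let A = 1k, B = 2k.
2k - 1k = 12
1k = 12 → k = 12/1 = 12
A = 1×12 = 12, B = 2×12 = 24
= A = 12, B = 24

A = 12, B = 24


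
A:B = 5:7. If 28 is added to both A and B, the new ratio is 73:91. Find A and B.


Let A = 5k, B = 7k.
(5k + 28) / (7k + 28) = 73/91
Cross-multiply: 91(5k + 28) = 73(7k + 28)
455k + 2548 = 511k + 2044
455k - 511k = 2044 - 2548
-56k = -504
k = -504/-56 = 9
A = 5×9 = 45, B = 7×9 = 63
= A = 45, B = 63

A = 45, B = 63


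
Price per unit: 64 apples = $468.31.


Unit rate = total / quantity
= 468.31 / 64
= $7.32 per unit

$7.32 per unit


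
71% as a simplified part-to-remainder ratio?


71% means 71 parts out of 100; remainder = 29
Part : remainder = 71:29
GCD = 1
= 71:29

71:29


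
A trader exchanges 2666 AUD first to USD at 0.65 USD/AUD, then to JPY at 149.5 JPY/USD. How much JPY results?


Step 1: 2666 AUD × 0.65 = 1732.90 USD
Step 2: 1732.90 USD × 149.5 = 259068.55 JPY
Implied rate AUD→JPY = 0.65 × 149.5 = 97.1750
= 259068.55 JPY

259068.55 JPY


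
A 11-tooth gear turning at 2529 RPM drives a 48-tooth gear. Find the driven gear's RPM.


Gear ratio = 11:48 = 11:48
RPM_B = RPM_A × (teeth_A / teeth_B)
= 2529 × (11/48)
= 579.6 RPM

579.6 RPM


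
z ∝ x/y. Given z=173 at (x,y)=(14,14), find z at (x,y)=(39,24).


z = k·x/y
Solve for k using the known point: k = z·y/x = 173×14/14 = 2422/14 = 173.0000
Now evaluate at x=39, y=24:
z = k × 39 / 24 = (2422 × 39) / (14 × 24) = 94458/336
= 281.1250

281.1250


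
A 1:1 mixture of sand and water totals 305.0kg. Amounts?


Total parts = 1 + 1 = 2
sand: 305.0 × 1/2 = 152.5kg
water: 305.0 × 1/2 = 152.5kg
= 152.5kg and 152.5kg

152.5kg and 152.5kg


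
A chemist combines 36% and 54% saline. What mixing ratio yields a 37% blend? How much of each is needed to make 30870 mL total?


Let x parts of 36% mix with y parts of 54%.
36x + 54y = 37(x + y)
36x + 54y = 37x + 37y
x(36 - 37) = y(37 - 54)
x/y = (54 - 37)/(37 - 36) = 17/1
Simplify: 17:1
Total parts = 18; one part = 30870/18 = 1715.00 mL
36% solution: 17×1715.00 = 29155.00 mL
54% solution: 1×1715.00 = 1715.00 mL
= ratio 17:1; 29155.00 mL and 1715.00 mL

ratio 17:1; 29155.00 mL and 1715.00 mL


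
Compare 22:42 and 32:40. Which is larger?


22/42 = 0.5238
32/40 = 0.8000
0.5238 < 0.8000, so 22:42 is less
= 32:40

32:40


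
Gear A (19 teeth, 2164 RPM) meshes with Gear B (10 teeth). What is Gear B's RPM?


Gear ratio = 19:10 = 19:10
RPM_B = RPM_A × (teeth_A / teeth_B)
= 2164 × (19/10)
= 4111.6 RPM

4111.6 RPM


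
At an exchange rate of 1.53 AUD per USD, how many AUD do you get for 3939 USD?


Amount × rate = 3939 × 1.53
= 6026.67 AUD

6026.67 AUD


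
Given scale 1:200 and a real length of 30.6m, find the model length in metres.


Model size = real / scale
= 30.6 / 200
= 0.1530 m

0.1530 m


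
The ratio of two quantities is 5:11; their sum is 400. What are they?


Let A = 5k, B = 11k.
5k + 11k = 400
16k = 400 → k = 400/16 = 25
A = 5×25 = 125, B = 11×25 = 275
= A = 125, B = 275

A = 125, B = 275


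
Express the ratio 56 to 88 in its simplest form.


GCD(56, 88) = 8
56/8 : 88/8
= 7:11

7:11


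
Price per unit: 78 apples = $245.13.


Unit rate = total / quantity
= 245.13 / 78
= $3.14 per unit

$3.14 per unit


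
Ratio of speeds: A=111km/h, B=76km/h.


Ratio = 111:76
GCD = 1
Simplified = 111:76
Time ratio (same distance) = 76:111
Speed ratio = 111:76

111:76


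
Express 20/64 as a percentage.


Percentage = (part / whole) × 100
= (20 / 64) × 100
= 31.25%

31.25%


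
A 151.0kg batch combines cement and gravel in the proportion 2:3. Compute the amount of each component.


Total parts = 2 + 3 = 5
cement: 151.0 × 2/5 = 60.4kg
gravel: 151.0 × 3/5 = 90.6kg
= 60.4kg and 90.6kg

60.4kg and 90.6kg


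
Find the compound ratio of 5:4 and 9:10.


Compound ratio = (5×9) : (4×10)
= 45:40
GCD = 5
= 9:8

9:8


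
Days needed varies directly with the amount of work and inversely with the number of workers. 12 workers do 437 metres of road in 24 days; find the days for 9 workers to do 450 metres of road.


Days ∝ work / workers, so d₂ = d₁ × (m₁/m₂) × (w₂/w₁)
Workers factor (inverse): 12/9 ≈ 1.3333
Work factor (direct): 450/437 ≈ 1.0297
d₂ = 24 × 12/9 × 450/437 = (24 × 12 × 450) / (9 × 437) = 129600/3933
≈ 32.95 days

32.95 days


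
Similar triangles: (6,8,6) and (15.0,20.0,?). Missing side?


Scale factor = 15.0/6 = 2.5
Missing side = 6 × 2.5
= 15.0

15.0


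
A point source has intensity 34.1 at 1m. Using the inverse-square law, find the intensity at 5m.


I₁d₁² = I₂d₂²
I₂ = I₁ × (d₁/d₂)²
= 34.1 × (1/5)²
= 34.1 × 1/25
= 34.1/25
= 1.3640

1.3640


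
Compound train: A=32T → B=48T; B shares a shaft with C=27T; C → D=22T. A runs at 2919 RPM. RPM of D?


Stage 1: RPM_B = RPM_A × t_A/t_B = 2919 × 32/48 = 93408/48 = 1946.00
B and C share a shaft → RPM_C = RPM_B
Stage 2: RPM_D = RPM_C × t_C/t_D = RPM_A × (t_A×t_C)/(t_B×t_D)
Overall ratio = (32×27)/(48×22) = 864/1056
RPM_D = 2919 × 864/1056 = 2522016/1056
≈ 2388.27 RPM

2388.27 RPM


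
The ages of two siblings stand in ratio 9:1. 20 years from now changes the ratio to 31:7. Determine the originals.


Let A = 9k, B = 1k.
(9k + 20) / (1k + 20) = 31/7
Cross-multiply: 7(9k + 20) = 31(1k + 20)
63k + 140 = 31k + 620
63k - 31k = 620 - 140
32k = 480
k = 480/32 = 15
A = 9×15 = 135, B = 1×15 = 15
= A = 135, B = 15

A = 135, B = 15


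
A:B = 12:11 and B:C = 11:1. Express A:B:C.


Match B: multiply A:B by 11 → 132:121
Multiply B:C by 11 → 121:11
Combined: 132:121:11
GCD = 11
= 12:11:1

12:11:1


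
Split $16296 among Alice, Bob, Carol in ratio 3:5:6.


Total parts = 3 + 5 + 6 = 14
Alice: 16296 × 3/14 = 3492.00
Bob: 16296 × 5/14 = 5820.00
Carol: 16296 × 6/14 = 6984.00
= Alice: $3492.00, Bob: $5820.00, Carol: $6984.00

Alice: $3492.00, Bob: $5820.00, Carol: $6984.00


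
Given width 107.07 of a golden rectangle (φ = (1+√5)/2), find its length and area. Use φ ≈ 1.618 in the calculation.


φ = (1 + √5) / 2 ≈ 1.618
Length = width × φ = 107.07 × 1.618 = 173.23926
≈ 173.24
Area = width × length = 107.07 × 173.23926 = 18548.7275682 ≈ 18548.73
= Length: 173.24, Area: 18548.73

Length: 173.24, Area: 18548.73


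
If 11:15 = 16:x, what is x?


Cross multiply: 11 × x = 15 × 16
11x = 240
x = 240 / 11
= 21.82

21.82


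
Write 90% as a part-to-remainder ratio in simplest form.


90% means 90 parts out of 100; remainder = 10
Part : remainder = 90:10
GCD = 10
= 9:1

9:1


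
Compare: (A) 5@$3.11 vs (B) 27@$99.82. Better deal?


Deal A: $3.11/5 = $0.6220/unit
Deal B: $99.82/27 = $3.6970/unit
A is cheaper per unit
= Deal A

Deal A


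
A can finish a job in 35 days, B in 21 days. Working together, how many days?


Rate of A = 1/35 per day
Rate of B = 1/21 per day
Combined rate = 1/35 + 1/21 = 56/735 ≈ 0.0762 per day
Days = 1 / combined rate = 735/56
≈ 13.13 days

13.13 days


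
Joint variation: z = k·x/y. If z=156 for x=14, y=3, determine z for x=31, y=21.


z = k·x/y
Solve for k using the known point: k = z·y/x = 156×3/14 = 468/14 ≈ 33.4286
Now evaluate at x=31, y=21:
z = k × 31 / 21 = (468 × 31) / (14 × 21) = 14508/294
≈ 49.3469

49.3469


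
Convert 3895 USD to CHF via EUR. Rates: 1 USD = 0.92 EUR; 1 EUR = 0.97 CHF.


Step 1: 3895 USD × 0.92 = 3583.40 EUR
Step 2: 3583.40 EUR × 0.97 = 3475.90 CHF
Implied rate USD→CHF = 0.92 × 0.97 = 0.8924
= 3475.90 CHF

3475.90 CHF


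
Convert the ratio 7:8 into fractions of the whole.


Total parts = 7 + 8 = 15
First part: 7/15 = 7/15
Second part: 8/15 = 8/15
= 7/15 and 8/15

7/15 and 8/15


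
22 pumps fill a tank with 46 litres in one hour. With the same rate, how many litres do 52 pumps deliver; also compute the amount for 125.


Direct proportion: y/x = constant
k = 46/22 ≈ 2.0909
y at x=52: k × 52 = 46 × 52 / 22 = 2392/22 ≈ 108.73
y at x=125: k × 125 = 46 × 125 / 22 = 5750/22 ≈ 261.36
= 108.73 and 261.36

108.73 and 261.36


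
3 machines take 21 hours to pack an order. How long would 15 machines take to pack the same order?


Inverse proportion: x × y = constant
k = 3 × 21 = 63
y₂ = k / 15 = 63 / 15
= 4.20

4.20


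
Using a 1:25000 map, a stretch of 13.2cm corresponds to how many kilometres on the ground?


Real distance = map distance × scale
= 13.2cm × 25000
= 330000 cm = 3300.0 m
= 3.300 km

3.300 km


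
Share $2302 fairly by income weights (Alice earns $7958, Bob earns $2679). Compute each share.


Total income = 7958 + 2679 = $10637
Alice: $2302 × 7958/10637 = $1722.23
Bob: $2302 × 2679/10637 = $579.77
= Alice: $1722.23, Bob: $579.77

Alice: $1722.23, Bob: $579.77


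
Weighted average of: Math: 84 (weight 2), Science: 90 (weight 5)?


Numerator = 84×2 + 90×5
= 168 + 450
= 618
Total weight = 7
Weighted avg = 618/7
= 88.29

88.29


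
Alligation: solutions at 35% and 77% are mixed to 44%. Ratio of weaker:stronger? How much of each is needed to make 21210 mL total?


Let x parts of 35% mix with y parts of 77%.
35x + 77y = 44(x + y)
35x + 77y = 44x + 44y
x(35 - 44) = y(44 - 77)
x/y = (77 - 44)/(44 - 35) = 33/9
Simplify: 11:3
Total parts = 14; one part = 21210/14 = 1515.00 mL
35% solution: 11×1515.00 = 16665.00 mL
77% solution: 3×1515.00 = 4545.00 mL
= ratio 11:3; 16665.00 mL and 4545.00 mL

ratio 11:3; 16665.00 mL and 4545.00 mL


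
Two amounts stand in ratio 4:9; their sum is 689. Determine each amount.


Let A = 4k, B = 9k.
4k + 9k = 689
13k = 689 → k = 689/13 = 53
A = 4×53 = 212, B = 9×53 = 477
= A = 212, B = 477

A = 212, B = 477


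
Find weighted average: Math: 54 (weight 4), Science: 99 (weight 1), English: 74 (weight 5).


Numerator = 54×4 + 99×1 + 74×5
= 216 + 99 + 370
= 685
Total weight = 10
Weighted avg = 685/10
= 68.50

68.50


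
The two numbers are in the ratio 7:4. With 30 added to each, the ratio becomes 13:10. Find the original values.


Let A = 7k, B = 4k.
(7k + 30) / (4k + 30) = 13/10
Cross-multiply: 10(7k + 30) = 13(4k + 30)
70k + 300 = 52k + 390
70k - 52k = 390 - 300
18k = 90
k = 90/18 = 5
A = 7×5 = 35, B = 4×5 = 20
= A = 35, B = 20

A = 35, B = 20


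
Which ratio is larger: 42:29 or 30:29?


42/29 = 1.4483
30/29 = 1.0345
1.4483 > 1.0345, so 42:29 is greater
= 42:29

42:29


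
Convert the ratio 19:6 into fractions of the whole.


Total parts = 19 + 6 = 25
First part: 19/25 = 19/25
Second part: 6/25 = 6/25
= 19/25 and 6/25

19/25 and 6/25


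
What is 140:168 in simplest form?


GCD(140, 168) = 28
140/28 : 168/28
= 5:6

5:6


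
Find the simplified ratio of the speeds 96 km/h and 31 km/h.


Ratio = 96:31
GCD = 1
Simplified = 96:31
Time ratio (same distance) = 31:96
Speed ratio = 96:31

96:31


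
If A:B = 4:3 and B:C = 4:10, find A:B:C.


Match B: multiply A:B by 4 → 16:12
Multiply B:C by 3 → 12:30
Combined: 16:12:30
GCD = 2
= 8:6:15

8:6:15


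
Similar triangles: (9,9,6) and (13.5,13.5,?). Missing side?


Scale factor = 13.5/9 = 1.5
Missing side = 6 × 1.5
= 9.0

9.0


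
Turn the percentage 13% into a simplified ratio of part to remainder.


13% means 13 parts out of 100; remainder = 87
Part : remainder = 13:87
GCD = 1
= 13:87

13:87


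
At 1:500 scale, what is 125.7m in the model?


Model size = real / scale
= 125.7 / 500
= 0.2514 m

0.2514 m


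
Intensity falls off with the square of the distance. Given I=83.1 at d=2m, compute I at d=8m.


I₁d₁² = I₂d₂²
I₂ = I₁ × (d₁/d₂)²
= 83.1 × (2/8)²
= 83.1 × 4/64
= 332.4/64
≈ 5.1938

5.1938


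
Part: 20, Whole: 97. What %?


Percentage = (part / whole) × 100
= (20 / 97) × 100
≈ 20.62%

20.62%


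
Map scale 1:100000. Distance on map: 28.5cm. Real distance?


Real distance = map distance × scale
= 28.5cm × 100000
= 2850000 cm = 28500.0 m
= 28.500 km

28.500 km


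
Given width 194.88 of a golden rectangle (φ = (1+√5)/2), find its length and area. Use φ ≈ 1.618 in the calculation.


φ = (1 + √5) / 2 ≈ 1.618
Length = width × φ = 194.88 × 1.618 = 315.31584
≈ 315.32
Area = width × length = 194.88 × 315.31584 = 61448.7508992 ≈ 61448.75
= Length: 315.32, Area: 61448.75

Length: 315.32, Area: 61448.75


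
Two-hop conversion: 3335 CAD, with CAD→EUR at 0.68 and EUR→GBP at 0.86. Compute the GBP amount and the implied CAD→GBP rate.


Step 1: 3335 CAD × 0.68 = 2267.80 EUR
Step 2: 2267.80 EUR × 0.86 = 1950.31 GBP
Implied rate CAD→GBP = 0.68 × 0.86 = 0.5848
= 1950.31 GBP; implied rate 0.5848 GBP/CAD

1950.31 GBP; implied rate 0.5848 GBP/CAD


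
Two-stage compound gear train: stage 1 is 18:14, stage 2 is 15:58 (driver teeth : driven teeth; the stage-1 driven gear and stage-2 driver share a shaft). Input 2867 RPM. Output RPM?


Stage 1: RPM_B = RPM_A × t_A/t_B = 2867 × 18/14 = 51606/14 ≈ 3686.14
B and C share a shaft → RPM_C = RPM_B
Stage 2: RPM_D = RPM_C × t_C/t_D = RPM_A × (t_A×t_C)/(t_B×t_D)
Overall ratio = (18×15)/(14×58) = 270/812
RPM_D = 2867 × 270/812 = 774090/812
≈ 953.31 RPM

953.31 RPM


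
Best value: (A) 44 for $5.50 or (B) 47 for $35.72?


Deal A: $5.50/44 = $0.1250/unit
Deal B: $35.72/47 = $0.7600/unit
A is cheaper per unit
= Deal A

Deal A


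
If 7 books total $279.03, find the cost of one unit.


Unit rate = total / quantity
= 279.03 / 7
= $39.86 per unit

$39.86 per unit


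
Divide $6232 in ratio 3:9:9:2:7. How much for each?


Total parts = 3 + 9 + 9 + 2 + 7 = 30
Part 1: 6232 × 3/30 = 623.20
Part 2: 6232 × 9/30 = 1869.60
Part 3: 6232 × 9/30 = 1869.60
Part 4: 6232 × 2/30 = 415.47
Part 5: 6232 × 7/30 = 1454.13
= Part 1: $623.20, Part 2: $1869.60, Part 3: $1869.60, Part 4: $415.47, Part 5: $1454.13

Part 1: $623.20, Part 2: $1869.60, Part 3: $1869.60, Part 4: $415.47, Part 5: $1454.13


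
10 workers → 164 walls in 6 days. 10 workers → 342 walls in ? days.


Days ∝ work / workers, so d₂ = d₁ × (m₁/m₂) × (w₂/w₁)
Workers factor (inverse): 10/10 = 1.0000
Work factor (direct): 342/164 ≈ 2.0854
d₂ = 6 × 10/10 × 342/164 = (6 × 10 × 342) / (10 × 164) = 20520/1640
≈ 12.51 days

12.51 days


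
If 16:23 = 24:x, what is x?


Cross multiply: 16 × x = 23 × 24
16x = 552
x = 552 / 16
= 34.50

34.50


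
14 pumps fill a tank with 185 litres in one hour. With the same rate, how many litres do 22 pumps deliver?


Direct proportion: y/x = constant
k = 185/14 ≈ 13.2143
y₂ = k × 22 = 185 × 22 / 14 = 4070/14
≈ 290.71

290.71


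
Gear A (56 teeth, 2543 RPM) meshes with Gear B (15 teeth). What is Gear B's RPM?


Gear ratio = 56:15 = 56:15
RPM_B = RPM_A × (teeth_A / teeth_B)
= 2543 × (56/15)
= 9493.9 RPM

9493.9 RPM


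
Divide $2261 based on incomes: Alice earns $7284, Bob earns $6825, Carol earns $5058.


Total income = 7284 + 6825 + 5058 = $19167
Alice: $2261 × 7284/19167 = $859.24
Bob: $2261 × 6825/19167 = $805.10
Carol: $2261 × 5058/19167 = $596.66
= Alice: $859.24, Bob: $805.10, Carol: $596.66

Alice: $859.24, Bob: $805.10, Carol: $596.66


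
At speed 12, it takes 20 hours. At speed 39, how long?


Inverse proportion: x × y = constant
k = 12 × 20 = 240
y₂ = k / 39 = 240 / 39
= 6.15

6.15


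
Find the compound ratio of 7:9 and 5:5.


Compound ratio = (7×5) : (9×5)
= 35:45
GCD = 5
= 7:9

7:9


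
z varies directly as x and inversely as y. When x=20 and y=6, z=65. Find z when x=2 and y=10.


z = k·x/y
Solve for k using the known point: k = z·y/x = 65×6/20 = 390/20 = 19.5000
Now evaluate at x=2, y=10:
z = k × 2 / 10 = (390 × 2) / (20 × 10) = 780/200
= 3.9000

3.9000


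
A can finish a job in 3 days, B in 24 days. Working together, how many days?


Rate of A = 1/3 per day
Rate of B = 1/24 per day
Combined rate = 1/3 + 1/24 = 27/72 = 0.3750 per day
Days = 1 / combined rate = 72/27
≈ 2.67 days

2.67 days


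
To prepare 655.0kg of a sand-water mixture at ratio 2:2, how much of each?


Total parts = 2 + 2 = 4
sand: 655.0 × 2/4 = 327.5kg
water: 655.0 × 2/4 = 327.5kg
= 327.5kg and 327.5kg

327.5kg and 327.5kg


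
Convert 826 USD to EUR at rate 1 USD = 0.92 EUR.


Amount × rate = 826 × 0.92
= 759.92 EUR

759.92 EUR


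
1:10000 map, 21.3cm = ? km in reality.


Real distance = map distance × scale
= 21.3cm × 10000
= 213000 cm = 2130.0 m
= 2.130 km

2.130 km


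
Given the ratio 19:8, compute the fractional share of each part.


Total parts = 19 + 8 = 27
First part: 19/27 = 19/27
Second part: 8/27 = 8/27
= 19/27 and 8/27

19/27 and 8/27


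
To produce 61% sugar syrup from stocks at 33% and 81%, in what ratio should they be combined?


Let x parts of 33% mix with y parts of 81%.
33x + 81y = 61(x + y)
33x + 81y = 61x + 61y
x(33 - 61) = y(61 - 81)
x/y = (81 - 61)/(61 - 33) = 20/28
Simplify: 5:7
= 5:7

5:7


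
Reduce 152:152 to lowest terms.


GCD(152, 152) = 152
152/152 : 152/152
= 1:1

1:1


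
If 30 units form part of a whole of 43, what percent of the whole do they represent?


Percentage = (part / whole) × 100
= (30 / 43) × 100
≈ 69.77%

69.77%


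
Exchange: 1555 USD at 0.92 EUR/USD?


Amount × rate = 1555 × 0.92
= 1430.60 EUR

1430.60 EUR


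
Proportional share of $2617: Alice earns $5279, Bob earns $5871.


Total income = 5279 + 5871 = $11150
Alice: $2617 × 5279/11150 = $1239.03
Bob: $2617 × 5871/11150 = $1377.97
= Alice: $1239.03, Bob: $1377.97

Alice: $1239.03, Bob: $1377.97


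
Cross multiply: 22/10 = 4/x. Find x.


Cross multiply: 22 × x = 10 × 4
22x = 40
x = 40 / 22
= 1.82

1.82


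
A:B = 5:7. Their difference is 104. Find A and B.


Let A = 5k, B = 7k.
7k - 5k = 104
2k = 104 → k = 104/2 = 52
A = 5×52 = 260, B = 7×52 = 364
= A = 260, B = 364

A = 260, B = 364


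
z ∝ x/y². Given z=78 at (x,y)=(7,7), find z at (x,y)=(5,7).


z = k·x/y²
Solve for k using the known point: k = z·y²/x = 78×49/7 = 3822/7 = 546.0000
Now evaluate at x=5, y=7:
z = k × 5 / 49 = (3822 × 5) / (7 × 49) = 19110/343
≈ 55.7143

55.7143


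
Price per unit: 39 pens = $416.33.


Unit rate = total / quantity
= 416.33 / 39
= $10.68 per unit

$10.68 per unit


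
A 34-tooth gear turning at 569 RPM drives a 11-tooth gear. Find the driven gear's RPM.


Gear ratio = 34:11 = 34:11
RPM_B = RPM_A × (teeth_A / teeth_B)
= 569 × (34/11)
= 1758.7 RPM

1758.7 RPM


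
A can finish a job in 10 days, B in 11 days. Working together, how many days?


Rate of A = 1/10 per day
Rate of B = 1/11 per day
Combined rate = 1/10 + 1/11 = 21/110 ≈ 0.1909 per day
Days = 1 / combined rate = 110/21
≈ 5.24 days

5.24 days


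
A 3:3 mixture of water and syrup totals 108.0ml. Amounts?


Total parts = 3 + 3 = 6
water: 108.0 × 3/6 = 54.0ml
syrup: 108.0 × 3/6 = 54.0ml
= 54.0ml and 54.0ml

54.0ml and 54.0ml


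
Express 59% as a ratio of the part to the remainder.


59% means 59 parts out of 100; remainder = 41
Part : remainder = 59:41
GCD = 1
= 59:41

59:41


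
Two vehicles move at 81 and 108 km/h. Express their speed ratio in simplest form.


Ratio = 81:108
GCD = 27
Simplified = 3:4
Time ratio (same distance) = 4:3
Speed ratio = 3:4

3:4


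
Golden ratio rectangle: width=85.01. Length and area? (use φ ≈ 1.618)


φ = (1 + √5) / 2 ≈ 1.618
Length = width × φ = 85.01 × 1.618 = 137.54618
≈ 137.55
Area = width × length = 85.01 × 137.54618 = 11692.8007618 ≈ 11692.80
= Length: 137.55, Area: 11692.80

Length: 137.55, Area: 11692.80


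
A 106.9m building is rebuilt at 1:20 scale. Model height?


Model size = real / scale
= 106.9 / 20
= 5.3450 m

5.3450 m


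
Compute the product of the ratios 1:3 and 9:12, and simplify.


Compound ratio = (1×9) : (3×12)
= 9:36
GCD = 9
= 1:4

1:4


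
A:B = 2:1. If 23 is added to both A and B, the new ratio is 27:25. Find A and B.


Let A = 2k, B = 1k.
(2k + 23) / (1k + 23) = 27/25
Cross-multiply: 25(2k + 23) = 27(1k + 23)
50k + 575 = 27k + 621
50k - 27k = 621 - 575
23k = 46
k = 46/23 = 2
A = 2×2 = 4, B = 1×2 = 2
= A = 4, B = 2

A = 4, B = 2


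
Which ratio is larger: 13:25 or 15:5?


13/25 = 0.5200
15/5 = 3.0000
0.5200 < 3.0000, so 13:25 is less
= 15:5

15:5


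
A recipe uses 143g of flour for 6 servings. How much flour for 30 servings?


Direct proportion: y/x = constant
k = 143/6 ≈ 23.8333
y₂ = k × 30 = 143 × 30 / 6 = 4290/6
= 715.00

715.00


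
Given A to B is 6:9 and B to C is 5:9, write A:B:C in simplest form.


Match B: multiply A:B by 5 → 30:45
Multiply B:C by 9 → 45:81
Combined: 30:45:81
GCD = 3
= 10:15:27

10:15:27


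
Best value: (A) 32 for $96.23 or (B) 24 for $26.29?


Deal A: $96.23/32 = $3.0072/unit
Deal B: $26.29/24 = $1.0954/unit
B is cheaper per unit
= Deal B

Deal B


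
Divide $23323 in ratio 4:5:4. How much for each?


Total parts = 4 + 5 + 4 = 13
Part 1: 23323 × 4/13 = 7176.31
Part 2: 23323 × 5/13 = 8970.38
Part 3: 23323 × 4/13 = 7176.31
= Part 1: $7176.31, Part 2: $8970.38, Part 3: $7176.31

Part 1: $7176.31, Part 2: $8970.38, Part 3: $7176.31


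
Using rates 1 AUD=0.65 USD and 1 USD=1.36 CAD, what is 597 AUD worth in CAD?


Step 1: 597 AUD × 0.65 = 388.05 USD
Step 2: 388.05 USD × 1.36 = 527.75 CAD
Implied rate AUD→CAD = 0.65 × 1.36 = 0.8840
= 527.75 CAD

527.75 CAD


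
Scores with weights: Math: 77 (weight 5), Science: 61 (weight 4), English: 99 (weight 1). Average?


Numerator = 77×5 + 61×4 + 99×1
= 385 + 244 + 99
= 728
Total weight = 10
Weighted avg = 728/10
= 72.80

72.80


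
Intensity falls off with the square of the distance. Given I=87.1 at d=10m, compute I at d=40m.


I₁d₁² = I₂d₂²
I₂ = I₁ × (d₁/d₂)²
= 87.1 × (10/40)²
= 87.1 × 100/1600
= 8710/1600
≈ 5.4438

5.4438


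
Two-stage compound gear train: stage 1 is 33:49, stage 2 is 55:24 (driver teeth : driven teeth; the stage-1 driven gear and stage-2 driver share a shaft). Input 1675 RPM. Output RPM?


Stage 1: RPM_B = RPM_A × t_A/t_B = 1675 × 33/49 = 55275/49 ≈ 1128.06
B and C share a shaft → RPM_C = RPM_B
Stage 2: RPM_D = RPM_C × t_C/t_D = RPM_A × (t_A×t_C)/(t_B×t_D)
Overall ratio = (33×55)/(49×24) = 1815/1176
RPM_D = 1675 × 1815/1176 = 3040125/1176
≈ 2585.14 RPM

2585.14 RPM


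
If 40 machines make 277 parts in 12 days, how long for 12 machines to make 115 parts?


Days ∝ work / workers, so d₂ = d₁ × (m₁/m₂) × (w₂/w₁)
Workers factor (inverse): 40/12 ≈ 3.3333
Work factor (direct): 115/277 ≈ 0.4152
d₂ = 12 × 40/12 × 115/277 = (12 × 40 × 115) / (12 × 277) = 55200/3324
≈ 16.61 days

16.61 days


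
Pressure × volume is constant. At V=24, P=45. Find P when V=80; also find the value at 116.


Inverse proportion: x × y = constant
k = 24 × 45 = 1080
At x=80: k/80 = 13.50
At x=116: k/116 = 9.31
= 13.50 and 9.31

13.50 and 9.31


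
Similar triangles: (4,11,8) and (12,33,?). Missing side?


Scale factor = 12/4 = 3
Missing side = 8 × 3
= 24.0

24.0


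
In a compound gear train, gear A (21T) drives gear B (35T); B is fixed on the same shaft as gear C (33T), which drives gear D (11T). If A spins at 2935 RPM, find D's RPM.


Stage 1: RPM_B = RPM_A × t_A/t_B = 2935 × 21/35 = 61635/35 = 1761.00
B and C share a shaft → RPM_C = RPM_B
Stage 2: RPM_D = RPM_C × t_C/t_D = RPM_A × (t_A×t_C)/(t_B×t_D)
Overall ratio = (21×33)/(35×11) = 693/385
RPM_D = 2935 × 693/385 = 2033955/385
= 5283.00 RPM

5283.00 RPM


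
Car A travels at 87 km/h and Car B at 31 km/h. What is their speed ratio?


Ratio = 87:31
GCD = 1
Simplified = 87:31
Time ratio (same distance) = 31:87
Speed ratio = 87:31

87:31


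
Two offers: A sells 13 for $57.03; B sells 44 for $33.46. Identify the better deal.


Deal A: $57.03/13 = $4.3869/unit
Deal B: $33.46/44 = $0.7605/unit
B is cheaper per unit
= Deal B

Deal B


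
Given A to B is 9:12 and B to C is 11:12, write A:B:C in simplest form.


Match B: multiply A:B by 11 → 99:132
Multiply B:C by 12 → 132:144
Combined: 99:132:144
GCD = 3
= 33:44:48

33:44:48


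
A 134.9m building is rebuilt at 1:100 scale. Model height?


Model size = real / scale
= 134.9 / 100
= 1.3490 m

1.3490 m


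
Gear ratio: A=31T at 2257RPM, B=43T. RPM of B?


Gear ratio = 31:43 = 31:43
RPM_B = RPM_A × (teeth_A / teeth_B)
= 2257 × (31/43)
= 1627.1 RPM

1627.1 RPM


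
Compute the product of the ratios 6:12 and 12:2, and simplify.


Compound ratio = (6×12) : (12×2)
= 72:24
GCD = 24
= 3:1

3:1


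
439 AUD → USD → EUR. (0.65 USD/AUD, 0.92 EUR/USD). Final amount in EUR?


Step 1: 439 AUD × 0.65 = 285.35 USD
Step 2: 285.35 USD × 0.92 = 262.52 EUR
Implied rate AUD→EUR = 0.65 × 0.92 = 0.5980
= 262.52 EUR

262.52 EUR


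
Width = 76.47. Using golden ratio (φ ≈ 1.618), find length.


φ = (1 + √5) / 2 ≈ 1.618
Length = width × φ = 76.47 × 1.618 = 123.72846
≈ 123.73

123.73


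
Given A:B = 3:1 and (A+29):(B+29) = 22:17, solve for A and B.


Let A = 3k, B = 1k.
(3k + 29) / (1k + 29) = 22/17
Cross-multiply: 17(3k + 29) = 22(1k + 29)
51k + 493 = 22k + 638
51k - 22k = 638 - 493
29k = 145
k = 145/29 = 5
A = 3×5 = 15, B = 1×5 = 5
= A = 15, B = 5

A = 15, B = 5


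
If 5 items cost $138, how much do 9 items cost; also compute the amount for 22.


Direct proportion: y/x = constant
k = 138/5 = 27.6000
y at x=9: k × 9 = 138 × 9 / 5 = 1242/5 = 248.40
y at x=22: k × 22 = 138 × 22 / 5 = 3036/5 = 607.20
= 248.40 and 607.20

248.40 and 607.20


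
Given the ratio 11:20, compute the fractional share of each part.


Total parts = 11 + 20 = 31
First part: 11/31 = 11/31
Second part: 20/31 = 20/31
= 11/31 and 20/31

11/31 and 20/31


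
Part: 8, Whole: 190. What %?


Percentage = (part / whole) × 100
= (8 / 190) × 100
≈ 4.21%

4.21%


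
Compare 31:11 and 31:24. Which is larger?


31/11 = 2.8182
31/24 = 1.2917
2.8182 > 1.2917, so 31:11 is greater
= 31:11

31:11


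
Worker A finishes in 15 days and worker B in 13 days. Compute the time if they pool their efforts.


Rate of A = 1/15 per day
Rate of B = 1/13 per day
Combined rate = 1/15 + 1/13 = 28/195 ≈ 0.1436 per day
Days = 1 / combined rate = 195/28
≈ 6.96 days

6.96 days


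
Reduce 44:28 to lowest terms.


GCD(44, 28) = 4
44/4 : 28/4
= 11:7

11:7


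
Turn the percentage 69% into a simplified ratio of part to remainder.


69% means 69 parts out of 100; remainder = 31
Part : remainder = 69:31
GCD = 1
= 69:31

69:31


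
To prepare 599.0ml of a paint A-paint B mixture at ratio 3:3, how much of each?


Total parts = 3 + 3 = 6
paint A: 599.0 × 3/6 = 299.5ml
paint B: 599.0 × 3/6 = 299.5ml
= 299.5ml and 299.5ml

299.5ml and 299.5ml


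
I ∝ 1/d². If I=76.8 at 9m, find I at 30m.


I₁d₁² = I₂d₂²
I₂ = I₁ × (d₁/d₂)²
= 76.8 × (9/30)²
= 76.8 × 81/900
= 6220.8/900
= 6.9120

6.9120


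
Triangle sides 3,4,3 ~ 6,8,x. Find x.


Scale factor = 6/3 = 2
Missing side = 3 × 2
= 6.0

6.0


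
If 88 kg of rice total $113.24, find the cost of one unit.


Unit rate = total / quantity
= 113.24 / 88
= $1.29 per unit

$1.29 per unit


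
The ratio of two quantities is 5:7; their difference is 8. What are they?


Let A = 5k, B = 7k.
7k - 5k = 8
2k = 8 → k = 8/2 = 4
A = 5×4 = 20, B = 7×4 = 28
= A = 20, B = 28

A = 20, B = 28


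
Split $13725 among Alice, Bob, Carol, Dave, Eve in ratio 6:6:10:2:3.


Total parts = 6 + 6 + 10 + 2 + 3 = 27
Alice: 13725 × 6/27 = 3050.00
Bob: 13725 × 6/27 = 3050.00
Carol: 13725 × 10/27 = 5083.33
Dave: 13725 × 2/27 = 1016.67
Eve: 13725 × 3/27 = 1525.00
= Alice: $3050.00, Bob: $3050.00, Carol: $5083.33, Dave: $1016.67, Eve: $1525.00

Alice: $3050.00, Bob: $3050.00, Carol: $5083.33, Dave: $1016.67, Eve: $1525.00


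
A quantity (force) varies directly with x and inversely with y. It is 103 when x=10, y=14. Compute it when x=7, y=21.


z = k·x/y
Solve for k using the known point: k = z·y/x = 103×14/10 = 1442/10 = 144.2000
Now evaluate at x=7, y=21:
z = k × 7 / 21 = (1442 × 7) / (10 × 21) = 10094/210
≈ 48.0667

48.0667


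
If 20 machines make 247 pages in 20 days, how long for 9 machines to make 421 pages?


Days ∝ work / workers, so d₂ = d₁ × (m₁/m₂) × (w₂/w₁)
Workers factor (inverse): 20/9 ≈ 2.2222
Work factor (direct): 421/247 ≈ 1.7045
d₂ = 20 × 20/9 × 421/247 = (20 × 20 × 421) / (9 × 247) = 168400/2223
≈ 75.75 days

75.75 days


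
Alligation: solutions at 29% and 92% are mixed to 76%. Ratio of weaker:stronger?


Let x parts of 29% mix with y parts of 92%.
29x + 92y = 76(x + y)
29x + 92y = 76x + 76y
x(29 - 76) = y(76 - 92)
x/y = (92 - 76)/(76 - 29) = 16/47
Simplify: 16:47
= 16:47

16:47


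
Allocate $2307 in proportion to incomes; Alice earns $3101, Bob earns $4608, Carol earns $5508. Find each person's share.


Total income = 3101 + 4608 + 5508 = $13217
Alice: $2307 × 3101/13217 = $541.27
Bob: $2307 × 4608/13217 = $804.32
Carol: $2307 × 5508/13217 = $961.41
= Alice: $541.27, Bob: $804.32, Carol: $961.41

Alice: $541.27, Bob: $804.32, Carol: $961.41


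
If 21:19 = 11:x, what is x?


Cross multiply: 21 × x = 19 × 11
21x = 209
x = 209 / 21
= 9.95

9.95


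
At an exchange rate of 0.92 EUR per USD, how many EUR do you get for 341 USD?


Amount × rate = 341 × 0.92
= 313.72 EUR

313.72 EUR


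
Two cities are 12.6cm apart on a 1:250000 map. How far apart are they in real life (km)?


Real distance = map distance × scale
= 12.6cm × 250000
= 3150000 cm = 31500.0 m
= 31.500 km

31.500 km


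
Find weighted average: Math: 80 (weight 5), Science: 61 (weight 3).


Numerator = 80×5 + 61×3
= 400 + 183
= 583
Total weight = 8
Weighted avg = 583/8
= 72.88

72.88


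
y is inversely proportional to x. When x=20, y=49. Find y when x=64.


Inverse proportion: x × y = constant
k = 20 × 49 = 980
y₂ = k / 64 = 980 / 64
= 15.31

15.31


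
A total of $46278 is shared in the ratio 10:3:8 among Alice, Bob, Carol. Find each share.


Total parts = 10 + 3 + 8 = 21
Alice: 46278 × 10/21 = 22037.14
Bob: 46278 × 3/21 = 6611.14
Carol: 46278 × 8/21 = 17629.71
= Alice: $22037.14, Bob: $6611.14, Carol: $17629.71

Alice: $22037.14, Bob: $6611.14, Carol: $17629.71


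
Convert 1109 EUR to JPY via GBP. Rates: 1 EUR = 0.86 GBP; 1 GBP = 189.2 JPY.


Step 1: 1109 EUR × 0.86 = 953.74 GBP
Step 2: 953.74 GBP × 189.2 = 180447.61 JPY
Implied rate EUR→JPY = 0.86 × 189.2 = 162.7120
= 180447.61 JPY

180447.61 JPY


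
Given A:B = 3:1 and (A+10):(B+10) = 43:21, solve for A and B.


Let A = 3k, B = 1k.
(3k + 10) / (1k + 10) = 43/21
Cross-multiply: 21(3k + 10) = 43(1k + 10)
63k + 210 = 43k + 430
63k - 43k = 430 - 210
20k = 220
k = 220/20 = 11
A = 3×11 = 33, B = 1×11 = 11
= A = 33, B = 11

A = 33, B = 11


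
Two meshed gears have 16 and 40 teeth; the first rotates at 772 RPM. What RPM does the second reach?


Gear ratio = 16:40 = 2:5
RPM_B = RPM_A × (teeth_A / teeth_B)
= 772 × (16/40)
= 308.8 RPM

308.8 RPM


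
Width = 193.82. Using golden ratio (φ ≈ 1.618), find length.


φ = (1 + √5) / 2 ≈ 1.618
Length = width × φ = 193.82 × 1.618 = 313.60076
≈ 313.60

313.60


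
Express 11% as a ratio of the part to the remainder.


11% means 11 parts out of 100; remainder = 89
Part : remainder = 11:89
GCD = 1
= 11:89

11:89


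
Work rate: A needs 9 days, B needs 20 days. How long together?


Rate of A = 1/9 per day
Rate of B = 1/20 per day
Combined rate = 1/9 + 1/20 = 29/180 ≈ 0.1611 per day
Days = 1 / combined rate = 180/29
≈ 6.21 days

6.21 days


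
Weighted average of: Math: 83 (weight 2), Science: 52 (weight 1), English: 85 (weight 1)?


Numerator = 83×2 + 52×1 + 85×1
= 166 + 52 + 85
= 303
Total weight = 4
Weighted avg = 303/4
= 75.75

75.75


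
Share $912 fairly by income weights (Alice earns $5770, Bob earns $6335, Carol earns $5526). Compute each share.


Total income = 5770 + 6335 + 5526 = $17631
Alice: $912 × 5770/17631 = $298.47
Bob: $912 × 6335/17631 = $327.69
Carol: $912 × 5526/17631 = $285.84
= Alice: $298.47, Bob: $327.69, Carol: $285.84

Alice: $298.47, Bob: $327.69, Carol: $285.84


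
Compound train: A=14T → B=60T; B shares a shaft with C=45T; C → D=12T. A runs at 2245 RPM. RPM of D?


Stage 1: RPM_B = RPM_A × t_A/t_B = 2245 × 14/60 = 31430/60 ≈ 523.83
B and C share a shaft → RPM_C = RPM_B
Stage 2: RPM_D = RPM_C × t_C/t_D = RPM_A × (t_A×t_C)/(t_B×t_D)
Overall ratio = (14×45)/(60×12) = 630/720
RPM_D = 2245 × 630/720 = 1414350/720
≈ 1964.38 RPM

1964.38 RPM


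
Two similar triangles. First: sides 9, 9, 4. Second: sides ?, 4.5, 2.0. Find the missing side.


Scale factor = 4.5/9 = 0.5
Missing side = 9 × 0.5
= 4.5

4.5


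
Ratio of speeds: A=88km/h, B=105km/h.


Ratio = 88:105
GCD = 1
Simplified = 88:105
Time ratio (same distance) = 105:88
Speed ratio = 88:105

88:105


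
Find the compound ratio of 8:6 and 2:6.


Compound ratio = (8×2) : (6×6)
= 16:36
GCD = 4
= 4:9

4:9


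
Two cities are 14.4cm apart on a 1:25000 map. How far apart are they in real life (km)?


Real distance = map distance × scale
= 14.4cm × 25000
= 360000 cm = 3600.0 m
= 3.600 km

3.600 km


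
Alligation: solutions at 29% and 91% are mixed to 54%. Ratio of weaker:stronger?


Let x parts of 29% mix with y parts of 91%.
29x + 91y = 54(x + y)
29x + 91y = 54x + 54y
x(29 - 54) = y(54 - 91)
x/y = (91 - 54)/(54 - 29) = 37/25
Simplify: 37:25
= 37:25

37:25


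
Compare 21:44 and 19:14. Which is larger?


21/44 = 0.4773
19/14 = 1.3571
0.4773 < 1.3571, so 21:44 is less
= 19:14

19:14


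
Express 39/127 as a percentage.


Percentage = (part / whole) × 100
= (39 / 127) × 100
≈ 30.71%

30.71%


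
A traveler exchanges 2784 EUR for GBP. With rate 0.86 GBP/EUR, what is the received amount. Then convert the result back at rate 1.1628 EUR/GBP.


Amount × rate = 2784 × 0.86 = 2394.24 GBP
Round-trip: 2394.24 × 1.1628 = 2784.02 EUR
= 2394.24 GBP, then 2784.02 EUR

2394.24 GBP, then 2784.02 EUR


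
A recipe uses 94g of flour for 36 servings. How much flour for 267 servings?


Direct proportion: y/x = constant
k = 94/36 ≈ 2.6111
y₂ = k × 267 = 94 × 267 / 36 = 25098/36
≈ 697.17

697.17


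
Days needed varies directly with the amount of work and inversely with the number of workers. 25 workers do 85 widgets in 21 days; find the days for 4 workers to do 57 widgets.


Days ∝ work / workers, so d₂ = d₁ × (m₁/m₂) × (w₂/w₁)
Workers factor (inverse): 25/4 = 6.2500
Work factor (direct): 57/85 ≈ 0.6706
d₂ = 21 × 25/4 × 57/85 = (21 × 25 × 57) / (4 × 85) = 29925/340
≈ 88.01 days

88.01 days


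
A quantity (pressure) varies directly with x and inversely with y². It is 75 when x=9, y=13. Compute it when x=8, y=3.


z = k·x/y²
Solve for k using the known point: k = z·y²/x = 75×169/9 = 12675/9 ≈ 1408.3333
Now evaluate at x=8, y=3:
z = k × 8 / 9 = (12675 × 8) / (9 × 9) = 101400/81
≈ 1251.8519

1251.8519


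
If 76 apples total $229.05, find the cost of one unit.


Unit rate = total / quantity
= 229.05 / 76
= $3.01 per unit

$3.01 per unit


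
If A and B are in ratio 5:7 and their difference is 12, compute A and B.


Let A = 5k, B = 7k.
7k - 5k = 12
2k = 12 → k = 12/2 = 6
A = 5×6 = 30, B = 7×6 = 42
= A = 30, B = 42

A = 30, B = 42


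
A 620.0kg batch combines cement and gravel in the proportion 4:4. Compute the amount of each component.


Total parts = 4 + 4 = 8
cement: 620.0 × 4/8 = 310.0kg
gravel: 620.0 × 4/8 = 310.0kg
= 310.0kg and 310.0kg

310.0kg and 310.0kg


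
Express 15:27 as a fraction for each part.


Total parts = 15 + 27 = 42
First part: 15/42 = 5/14
Second part: 27/42 = 9/14
= 5/14 and 9/14

5/14 and 9/14


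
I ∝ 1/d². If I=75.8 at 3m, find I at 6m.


I₁d₁² = I₂d₂²
I₂ = I₁ × (d₁/d₂)²
= 75.8 × (3/6)²
= 75.8 × 9/36
= 682.2/36
= 18.9500

18.9500


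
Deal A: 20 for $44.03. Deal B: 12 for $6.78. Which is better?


Deal A: $44.03/20 = $2.2015/unit
Deal B: $6.78/12 = $0.5650/unit
B is cheaper per unit
= Deal B

Deal B


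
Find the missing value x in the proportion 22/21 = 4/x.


Cross multiply: 22 × x = 21 × 4
22x = 84
x = 84 / 22
= 3.82

3.82


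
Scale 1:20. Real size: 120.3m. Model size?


Model size = real / scale
= 120.3 / 20
= 6.0150 m

6.0150 m


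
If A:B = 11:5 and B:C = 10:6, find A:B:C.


Match B: multiply A:B by 10 → 110:50
Multiply B:C by 5 → 50:30
Combined: 110:50:30
GCD = 10
= 11:5:3

11:5:3


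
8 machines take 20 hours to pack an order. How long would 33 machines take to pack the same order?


Inverse proportion: x × y = constant
k = 8 × 20 = 160
y₂ = k / 33 = 160 / 33
= 4.85

4.85


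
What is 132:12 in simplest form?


GCD(132, 12) = 12
132/12 : 12/12
= 11:1

11:1


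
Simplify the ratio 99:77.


GCD(99, 77) = 11
99/11 : 77/11
= 9:7

9:7


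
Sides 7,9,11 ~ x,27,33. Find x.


Scale factor = 27/9 = 3
Missing side = 7 × 3
= 21.0

21.0


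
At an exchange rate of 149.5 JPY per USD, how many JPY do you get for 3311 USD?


Amount × rate = 3311 × 149.5
= 494994.50 JPY

494994.50 JPY


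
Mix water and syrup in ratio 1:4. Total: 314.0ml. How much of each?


Total parts = 1 + 4 = 5
water: 314.0 × 1/5 = 62.8ml
syrup: 314.0 × 4/5 = 251.2ml
= 62.8ml and 251.2ml

62.8ml and 251.2ml


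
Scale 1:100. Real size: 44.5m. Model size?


Model size = real / scale
= 44.5 / 100
= 0.4450 m

0.4450 m


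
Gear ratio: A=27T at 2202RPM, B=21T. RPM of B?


Gear ratio = 27:21 = 9:7
RPM_B = RPM_A × (teeth_A / teeth_B)
= 2202 × (27/21)
= 2831.1 RPM

2831.1 RPM


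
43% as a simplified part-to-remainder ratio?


43% means 43 parts out of 100; remainder = 57
Part : remainder = 43:57
GCD = 1
= 43:57

43:57


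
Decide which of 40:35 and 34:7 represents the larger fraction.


40/35 = 1.1429
34/7 = 4.8571
1.1429 < 4.8571, so 40:35 is less
= 34:7

34:7


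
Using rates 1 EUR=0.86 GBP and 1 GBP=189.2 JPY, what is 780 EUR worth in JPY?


Step 1: 780 EUR × 0.86 = 670.80 GBP
Step 2: 670.80 GBP × 189.2 = 126915.36 JPY
Implied rate EUR→JPY = 0.86 × 189.2 = 162.7120
= 126915.36 JPY

126915.36 JPY


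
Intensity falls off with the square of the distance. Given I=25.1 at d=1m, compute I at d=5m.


I₁d₁² = I₂d₂²
I₂ = I₁ × (d₁/d₂)²
= 25.1 × (1/5)²
= 25.1 × 1/25
= 25.1/25
= 1.0040

1.0040


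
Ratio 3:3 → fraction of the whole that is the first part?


Total parts = 3 + 3 = 6
First part: 3/6 = 1/2
= 1/2

1/2


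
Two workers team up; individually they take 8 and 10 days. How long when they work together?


Rate of A = 1/8 per day
Rate of B = 1/10 per day
Combined rate = 1/8 + 1/10 = 18/80 = 0.2250 per day
Days = 1 / combined rate = 80/18
≈ 4.44 days

4.44 days
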